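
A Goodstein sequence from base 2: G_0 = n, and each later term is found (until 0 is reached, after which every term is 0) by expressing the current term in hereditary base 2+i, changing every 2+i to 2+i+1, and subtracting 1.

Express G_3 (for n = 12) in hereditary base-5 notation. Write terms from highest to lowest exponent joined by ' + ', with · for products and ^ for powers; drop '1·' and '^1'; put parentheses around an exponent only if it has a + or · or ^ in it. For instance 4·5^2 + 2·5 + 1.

12 —HB2→ 2^(2 + 1) + 2^2 —bump→ 3^(3 + 1) + 3^3 = 108 —(−1)→ 107
107 —HB3→ 3^(3 + 1) + 2·3^2 + 2·3 + 2 —bump→ 4^(4 + 1) + 2·4^2 + 2·4 + 2 = 1066 —(−1)→ 1065
1065 —HB4→ 4^(4 + 1) + 2·4^2 + 2·4 + 1 —bump→ 5^(5 + 1) + 2·5^2 + 2·5 + 1 = 15686 —(−1)→ 15685

5^(5 + 1) + 2·5^2 + 2·5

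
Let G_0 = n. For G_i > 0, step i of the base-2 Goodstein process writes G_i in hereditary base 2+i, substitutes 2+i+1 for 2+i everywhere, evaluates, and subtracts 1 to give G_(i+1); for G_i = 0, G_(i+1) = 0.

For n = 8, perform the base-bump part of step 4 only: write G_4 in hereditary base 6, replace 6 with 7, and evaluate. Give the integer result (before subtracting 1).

1647196

step 0: 8 = 2^(2 + 1); sub 3 for 2: 3^(3 + 1); = 81; G_1 = 81−1 = 80
step 1: 80 = 2·3^3 + 2·3^2 + 2·3 + 2; sub 4 for 3: 2·4^4 + 2·4^2 + 2·4 + 2; = 554; G_2 = 554−1 = 553
step 2: 553 = 2·4^4 + 2·4^2 + 2·4 + 1; sub 5 for 4: 2·5^5 + 2·5^2 + 2·5 + 1; = 6311; G_3 = 6311−1 = 6310
step 3: 6310 = 2·5^5 + 2·5^2 + 2·5; sub 6 for 5: 2·6^6 + 2·6^2 + 2·6; = 93396; G_4 = 93396−1 = 93395
step 4: 93395 = 2·6^6 + 2·6^2 + 6 + 5; sub 7 for 6: 2·7^7 + 2·7^2 + 7 + 5; = 1647196; G_5 = 1647196−1 = 1647195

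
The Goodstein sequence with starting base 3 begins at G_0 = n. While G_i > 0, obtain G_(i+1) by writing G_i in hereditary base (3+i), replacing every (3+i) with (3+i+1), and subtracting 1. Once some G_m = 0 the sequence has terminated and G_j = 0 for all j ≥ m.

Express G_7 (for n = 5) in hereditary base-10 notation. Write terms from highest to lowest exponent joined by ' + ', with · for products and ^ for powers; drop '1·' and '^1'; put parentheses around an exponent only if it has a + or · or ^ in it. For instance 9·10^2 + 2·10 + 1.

i=0: 5 = 3 + 2 (b=3); 3→4: 4 + 2 = 6; 6−1 = 5
i=1: 5 = 4 + 1 (b=4); 4→5: 5 + 1 = 6; 6−1 = 5
i=2: 5 = 5 (b=5); 5→6: 6 = 6; 6−1 = 5
i=3: 5 = 5 (b=6); 6→7: 5 = 5; 5−1 = 4
i=4: 4 = 4 (b=7); 7→8: 4 = 4; 4−1 = 3
i=5: 3 = 3 (b=8); 8→9: 3 = 3; 3−1 = 2
i=6: 2 = 2 (b=9); 9→10: 2 = 2; 2−1 = 1
i=7: 1 = 1 (b=10); 10→11: 1 = 1; 1−1 = 0

1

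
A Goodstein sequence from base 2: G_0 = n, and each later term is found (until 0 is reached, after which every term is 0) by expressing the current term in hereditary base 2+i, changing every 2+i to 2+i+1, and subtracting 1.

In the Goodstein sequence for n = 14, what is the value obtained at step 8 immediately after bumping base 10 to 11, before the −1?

[0] 14 ≡ 2^(2 + 1) + 2^2 + 2 (base 2). Lift 3: 111. −1: 110.
[1] 110 ≡ 3^(3 + 1) + 3^3 + 2 (base 3). Lift 4: 1282. −1: 1281.
[2] 1281 ≡ 4^(4 + 1) + 4^4 + 1 (base 4). Lift 5: 18751. −1: 18750.
[3] 18750 ≡ 5^(5 + 1) + 5^5 (base 5). Lift 6: 326592. −1: 326591.
[4] 326591 ≡ 6^(6 + 1) + 5·6^5 + 5·6^4 + 5·6^3 + 5·6^2 + 5·6 + 5 (base 6). Lift 7: 5862841. −1: 5862840.
[5] 5862840 ≡ 7^(7 + 1) + 5·7^5 + 5·7^4 + 5·7^3 + 5·7^2 + 5·7 + 4 (base 7). Lift 8: 134404972. −1: 134404971.
[6] 134404971 ≡ 8^(8 + 1) + 5·8^5 + 5·8^4 + 5·8^3 + 5·8^2 + 5·8 + 3 (base 8). Lift 9: 3487116549. −1: 3487116548.
[7] 3487116548 ≡ 9^(9 + 1) + 5·9^5 + 5·9^4 + 5·9^3 + 5·9^2 + 5·9 + 2 (base 9). Lift 10: 100000555552. −1: 100000555551.
[8] 100000555551 ≡ 10^(10 + 1) + 5·10^5 + 5·10^4 + 5·10^3 + 5·10^2 + 5·10 + 1 (base 10). Lift 11: 3138429262497. −1: 3138429262496.

3138429262497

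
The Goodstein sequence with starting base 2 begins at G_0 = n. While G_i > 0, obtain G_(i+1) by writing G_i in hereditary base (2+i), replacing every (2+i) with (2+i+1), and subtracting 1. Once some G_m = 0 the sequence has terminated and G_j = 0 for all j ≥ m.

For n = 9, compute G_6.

G_0=9  [base 2] 2^(2 + 1) + 1  →[2↦3]→  3^(3 + 1) + 1 = 82  −1 ⇒ G_1=81
G_1=81  [base 3] 3^(3 + 1)  →[3↦4]→  4^(4 + 1) = 1024  −1 ⇒ G_2=1023
G_2=1023  [base 4] 3·4^4 + 3·4^3 + 3·4^2 + 3·4 + 3  →[4↦5]→  3·5^5 + 3·5^3 + 3·5^2 + 3·5 + 3 = 9843  −1 ⇒ G_3=9842
G_3=9842  [base 5] 3·5^5 + 3·5^3 + 3·5^2 + 3·5 + 2  →[5↦6]→  3·6^6 + 3·6^3 + 3·6^2 + 3·6 + 2 = 140744  −1 ⇒ G_4=140743
G_4=140743  [base 6] 3·6^6 + 3·6^3 + 3·6^2 + 3·6 + 1  →[6↦7]→  3·7^7 + 3·7^3 + 3·7^2 + 3·7 + 1 = 2471827  −1 ⇒ G_5=2471826
G_5=2471826  [base 7] 3·7^7 + 3·7^3 + 3·7^2 + 3·7  →[7↦8]→  3·8^8 + 3·8^3 + 3·8^2 + 3·8 = 50333400  −1 ⇒ G_6=50333399
G_6=50333399  [base 8] 3·8^8 + 3·8^3 + 3·8^2 + 2·8 + 7  →[8↦9]→  3·9^9 + 3·9^3 + 3·9^2 + 2·9 + 7 = 1162263922  −1 ⇒ G_7=1162263921

50333399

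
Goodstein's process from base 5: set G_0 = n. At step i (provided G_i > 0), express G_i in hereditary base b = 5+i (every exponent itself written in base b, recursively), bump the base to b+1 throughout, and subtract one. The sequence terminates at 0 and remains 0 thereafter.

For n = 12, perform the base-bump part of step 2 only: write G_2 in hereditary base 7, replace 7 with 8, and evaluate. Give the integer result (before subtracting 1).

16

[0] 12 ≡ 2·5 + 2 (base 5). Lift 6: 14. −1: 13.
[1] 13 ≡ 2·6 + 1 (base 6). Lift 7: 15. −1: 14.
[2] 14 ≡ 2·7 (base 7). Lift 8: 16. −1: 15.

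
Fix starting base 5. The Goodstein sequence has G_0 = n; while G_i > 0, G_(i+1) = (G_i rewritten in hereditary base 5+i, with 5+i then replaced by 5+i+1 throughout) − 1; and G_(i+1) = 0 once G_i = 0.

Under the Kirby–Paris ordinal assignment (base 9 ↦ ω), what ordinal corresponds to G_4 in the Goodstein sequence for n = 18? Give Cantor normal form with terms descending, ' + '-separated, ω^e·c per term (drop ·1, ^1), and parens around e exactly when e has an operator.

ω·2 + 8

G_0=18  [base 5] 3·5 + 3  →[5↦6]→  3·6 + 3 = 21  −1 ⇒ G_1=20
G_1=20  [base 6] 3·6 + 2  →[6↦7]→  3·7 + 2 = 23  −1 ⇒ G_2=22
G_2=22  [base 7] 3·7 + 1  →[7↦8]→  3·8 + 1 = 25  −1 ⇒ G_3=24
G_3=24  [base 8] 3·8  →[8↦9]→  3·9 = 27  −1 ⇒ G_4=26
G_4=26  [base 9] 2·9 + 8  →[9↦10]→  2·10 + 8 = 28  −1 ⇒ G_5=27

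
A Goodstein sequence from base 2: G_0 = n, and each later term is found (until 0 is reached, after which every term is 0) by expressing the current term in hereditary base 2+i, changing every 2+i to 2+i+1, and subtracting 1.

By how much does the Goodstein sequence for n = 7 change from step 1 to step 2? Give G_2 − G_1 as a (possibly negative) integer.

229

(0) 7|_2 = 2^2 + 2 + 1 ↦ 3^3 + 3 + 1|_3 = 31 ⇒ 30
(1) 30|_3 = 3^3 + 3 ↦ 4^4 + 4|_4 = 260 ⇒ 259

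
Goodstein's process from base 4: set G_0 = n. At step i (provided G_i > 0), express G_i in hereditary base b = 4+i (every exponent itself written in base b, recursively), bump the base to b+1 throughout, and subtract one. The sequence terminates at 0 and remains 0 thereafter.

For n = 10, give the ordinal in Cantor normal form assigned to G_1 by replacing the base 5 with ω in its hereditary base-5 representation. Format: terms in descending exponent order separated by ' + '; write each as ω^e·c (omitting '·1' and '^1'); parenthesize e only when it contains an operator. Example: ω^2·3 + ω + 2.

ω·2 + 1

i=0: 10 = 2·4 + 2 (b=4); 4→5: 2·5 + 2 = 12; 12−1 = 11
i=1: 11 = 2·5 + 1 (b=5); 5→6: 2·6 + 1 = 13; 13−1 = 12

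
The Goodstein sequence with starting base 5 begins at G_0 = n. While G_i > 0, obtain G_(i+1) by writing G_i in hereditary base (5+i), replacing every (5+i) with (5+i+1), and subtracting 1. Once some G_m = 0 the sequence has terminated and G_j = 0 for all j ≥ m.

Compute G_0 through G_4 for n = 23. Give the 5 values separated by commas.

G_0 = 23. HB_5(23) = 4·5 + 3. Bump = 27. G_1 = 26.
G_1 = 26. HB_6(26) = 4·6 + 2. Bump = 30. G_2 = 29.
G_2 = 29. HB_7(29) = 4·7 + 1. Bump = 33. G_3 = 32.
G_3 = 32. HB_8(32) = 4·8. Bump = 36. G_4 = 35.

23, 26, 29, 32, 35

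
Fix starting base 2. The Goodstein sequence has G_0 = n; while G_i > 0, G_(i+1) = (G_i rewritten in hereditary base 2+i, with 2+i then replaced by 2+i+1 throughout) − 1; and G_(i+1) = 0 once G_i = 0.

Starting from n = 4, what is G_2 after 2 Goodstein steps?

41

[0] 4 ≡ 2^2 (base 2). Lift 3: 27. −1: 26.
[1] 26 ≡ 2·3^2 + 2·3 + 2 (base 3). Lift 4: 42. −1: 41.
[2] 41 ≡ 2·4^2 + 2·4 + 1 (base 4). Lift 5: 61. −1: 60.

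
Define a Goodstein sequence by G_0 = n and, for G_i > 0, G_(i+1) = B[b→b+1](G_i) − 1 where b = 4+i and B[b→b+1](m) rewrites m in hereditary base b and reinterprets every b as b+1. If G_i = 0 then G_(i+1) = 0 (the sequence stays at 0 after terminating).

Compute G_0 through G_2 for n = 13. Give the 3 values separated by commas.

G_0 = 13. HB_4(13) = 3·4 + 1. Bump = 16. G_1 = 15.
G_1 = 15. HB_5(15) = 3·5. Bump = 18. G_2 = 17.

13, 15, 17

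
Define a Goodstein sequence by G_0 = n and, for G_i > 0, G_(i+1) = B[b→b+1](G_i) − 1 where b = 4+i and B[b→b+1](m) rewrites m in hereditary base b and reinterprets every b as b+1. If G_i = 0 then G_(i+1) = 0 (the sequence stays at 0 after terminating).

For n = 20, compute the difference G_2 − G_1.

base 4: 20 = 4^2 + 4; at 5: 5^2 + 5 = 30; next = 29
base 5: 29 = 5^2 + 4; at 6: 6^2 + 4 = 40; next = 39

10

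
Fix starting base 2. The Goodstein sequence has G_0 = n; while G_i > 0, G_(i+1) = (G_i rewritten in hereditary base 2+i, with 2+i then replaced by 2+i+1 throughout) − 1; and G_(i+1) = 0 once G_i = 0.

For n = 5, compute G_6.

1751

base 2: 5 = 2^2 + 1; at 3: 3^3 + 1 = 28; next = 27
base 3: 27 = 3^3; at 4: 4^4 = 256; next = 255
base 4: 255 = 3·4^3 + 3·4^2 + 3·4 + 3; at 5: 3·5^3 + 3·5^2 + 3·5 + 3 = 468; next = 467
base 5: 467 = 3·5^3 + 3·5^2 + 3·5 + 2; at 6: 3·6^3 + 3·6^2 + 3·6 + 2 = 776; next = 775
base 6: 775 = 3·6^3 + 3·6^2 + 3·6 + 1; at 7: 3·7^3 + 3·7^2 + 3·7 + 1 = 1198; next = 1197
base 7: 1197 = 3·7^3 + 3·7^2 + 3·7; at 8: 3·8^3 + 3·8^2 + 3·8 = 1752; next = 1751
base 8: 1751 = 3·8^3 + 3·8^2 + 2·8 + 7; at 9: 3·9^3 + 3·9^2 + 2·9 + 7 = 2455; next = 2454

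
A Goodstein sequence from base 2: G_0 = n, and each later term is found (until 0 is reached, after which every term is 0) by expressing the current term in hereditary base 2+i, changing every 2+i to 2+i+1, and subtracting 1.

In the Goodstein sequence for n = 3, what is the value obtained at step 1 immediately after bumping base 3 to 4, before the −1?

step 0: 3 = 2 + 1; sub 3 for 2: 3 + 1; = 4; G_1 = 4−1 = 3
step 1: 3 = 3; sub 4 for 3: 4; = 4; G_2 = 4−1 = 3

4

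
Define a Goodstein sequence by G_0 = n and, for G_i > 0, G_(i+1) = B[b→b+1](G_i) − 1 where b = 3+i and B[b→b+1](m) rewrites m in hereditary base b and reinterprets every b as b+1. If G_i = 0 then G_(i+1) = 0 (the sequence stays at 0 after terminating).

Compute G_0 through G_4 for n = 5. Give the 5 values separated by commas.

G_0 = 5. HB_3(5) = 3 + 2. Bump = 6. G_1 = 5.
G_1 = 5. HB_4(5) = 4 + 1. Bump = 6. G_2 = 5.
G_2 = 5. HB_5(5) = 5. Bump = 6. G_3 = 5.
G_3 = 5. HB_6(5) = 5. Bump = 5. G_4 = 4.

5, 5, 5, 5, 4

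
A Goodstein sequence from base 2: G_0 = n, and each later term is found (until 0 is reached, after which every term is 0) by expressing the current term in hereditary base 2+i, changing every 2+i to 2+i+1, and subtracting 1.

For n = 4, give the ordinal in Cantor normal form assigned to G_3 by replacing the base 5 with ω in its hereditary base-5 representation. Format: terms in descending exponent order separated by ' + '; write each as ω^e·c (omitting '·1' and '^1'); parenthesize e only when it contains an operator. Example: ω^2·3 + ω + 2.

(0) 4|_2 = 2^2 ↦ 3^3|_3 = 27 ⇒ 26
(1) 26|_3 = 2·3^2 + 2·3 + 2 ↦ 2·4^2 + 2·4 + 2|_4 = 42 ⇒ 41
(2) 41|_4 = 2·4^2 + 2·4 + 1 ↦ 2·5^2 + 2·5 + 1|_5 = 61 ⇒ 60
(3) 60|_5 = 2·5^2 + 2·5 ↦ 2·6^2 + 2·6|_6 = 84 ⇒ 83

ω^2·2 + ω·2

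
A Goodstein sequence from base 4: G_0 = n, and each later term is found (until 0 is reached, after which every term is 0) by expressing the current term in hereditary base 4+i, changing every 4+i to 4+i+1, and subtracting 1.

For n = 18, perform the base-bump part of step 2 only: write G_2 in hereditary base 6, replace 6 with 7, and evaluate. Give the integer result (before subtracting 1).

49

G_0 = 18. HB_4(18) = 4^2 + 2. Bump = 27. G_1 = 26.
G_1 = 26. HB_5(26) = 5^2 + 1. Bump = 37. G_2 = 36.
G_2 = 36. HB_6(36) = 6^2. Bump = 49. G_3 = 48.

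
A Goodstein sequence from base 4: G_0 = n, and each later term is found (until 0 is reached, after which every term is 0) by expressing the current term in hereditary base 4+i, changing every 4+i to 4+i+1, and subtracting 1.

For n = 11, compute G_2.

13

step 0: 11 = 2·4 + 3; sub 5 for 4: 2·5 + 3; = 13; G_1 = 13−1 = 12
step 1: 12 = 2·5 + 2; sub 6 for 5: 2·6 + 2; = 14; G_2 = 14−1 = 13
step 2: 13 = 2·6 + 1; sub 7 for 6: 2·7 + 1; = 15; G_3 = 15−1 = 14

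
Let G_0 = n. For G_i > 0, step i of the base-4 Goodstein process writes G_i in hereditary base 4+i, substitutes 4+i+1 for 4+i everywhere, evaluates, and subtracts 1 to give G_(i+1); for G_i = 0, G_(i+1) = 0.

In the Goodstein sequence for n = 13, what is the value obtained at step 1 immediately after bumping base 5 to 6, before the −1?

18

base 4: 13 = 3·4 + 1; at 5: 3·5 + 1 = 16; next = 15
base 5: 15 = 3·5; at 6: 3·6 = 18; next = 17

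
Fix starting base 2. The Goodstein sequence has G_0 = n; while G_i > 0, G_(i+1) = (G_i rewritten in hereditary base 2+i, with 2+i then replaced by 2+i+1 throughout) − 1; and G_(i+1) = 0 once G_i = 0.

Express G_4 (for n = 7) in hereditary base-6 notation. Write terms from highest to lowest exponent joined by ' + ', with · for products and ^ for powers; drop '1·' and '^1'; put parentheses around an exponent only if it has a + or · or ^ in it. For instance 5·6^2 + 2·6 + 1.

6^6 + 1

G_0=7  [base 2] 2^2 + 2 + 1  →[2↦3]→  3^3 + 3 + 1 = 31  −1 ⇒ G_1=30
G_1=30  [base 3] 3^3 + 3  →[3↦4]→  4^4 + 4 = 260  −1 ⇒ G_2=259
G_2=259  [base 4] 4^4 + 3  →[4↦5]→  5^5 + 3 = 3128  −1 ⇒ G_3=3127
G_3=3127  [base 5] 5^5 + 2  →[5↦6]→  6^6 + 2 = 46658  −1 ⇒ G_4=46657
G_4=46657  [base 6] 6^6 + 1  →[6↦7]→  7^7 + 1 = 823544  −1 ⇒ G_5=823543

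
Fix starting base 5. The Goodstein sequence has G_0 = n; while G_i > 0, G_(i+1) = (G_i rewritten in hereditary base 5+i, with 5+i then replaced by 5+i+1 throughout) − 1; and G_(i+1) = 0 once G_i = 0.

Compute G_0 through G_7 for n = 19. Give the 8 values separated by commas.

19 —HB5→ 3·5 + 4 —bump→ 3·6 + 4 = 22 —(−1)→ 21
21 —HB6→ 3·6 + 3 —bump→ 3·7 + 3 = 24 —(−1)→ 23
23 —HB7→ 3·7 + 2 —bump→ 3·8 + 2 = 26 —(−1)→ 25
25 —HB8→ 3·8 + 1 —bump→ 3·9 + 1 = 28 —(−1)→ 27
27 —HB9→ 3·9 —bump→ 3·10 = 30 —(−1)→ 29
29 —HB10→ 2·10 + 9 —bump→ 2·11 + 9 = 31 —(−1)→ 30
30 —HB11→ 2·11 + 8 —bump→ 2·12 + 8 = 32 —(−1)→ 31

19, 21, 23, 25, 27, 29, 30, 31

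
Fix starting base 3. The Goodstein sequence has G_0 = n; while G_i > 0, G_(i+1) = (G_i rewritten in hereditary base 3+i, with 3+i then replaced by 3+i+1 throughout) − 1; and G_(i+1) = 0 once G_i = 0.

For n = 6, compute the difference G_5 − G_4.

G_0=6  [base 3] 2·3  →[3↦4]→  2·4 = 8  −1 ⇒ G_1=7
G_1=7  [base 4] 4 + 3  →[4↦5]→  5 + 3 = 8  −1 ⇒ G_2=7
G_2=7  [base 5] 5 + 2  →[5↦6]→  6 + 2 = 8  −1 ⇒ G_3=7
G_3=7  [base 6] 6 + 1  →[6↦7]→  7 + 1 = 8  −1 ⇒ G_4=7
G_4=7  [base 7] 7  →[7↦8]→  8 = 8  −1 ⇒ G_5=7

0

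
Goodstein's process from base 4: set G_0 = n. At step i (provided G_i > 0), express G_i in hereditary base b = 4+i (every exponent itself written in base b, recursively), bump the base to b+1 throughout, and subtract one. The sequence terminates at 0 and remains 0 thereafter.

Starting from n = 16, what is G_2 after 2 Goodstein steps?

G_0=16  [base 4] 4^2  →[4↦5]→  5^2 = 25  −1 ⇒ G_1=24
G_1=24  [base 5] 4·5 + 4  →[5↦6]→  4·6 + 4 = 28  −1 ⇒ G_2=27
G_2=27  [base 6] 4·6 + 3  →[6↦7]→  4·7 + 3 = 31  −1 ⇒ G_3=30

27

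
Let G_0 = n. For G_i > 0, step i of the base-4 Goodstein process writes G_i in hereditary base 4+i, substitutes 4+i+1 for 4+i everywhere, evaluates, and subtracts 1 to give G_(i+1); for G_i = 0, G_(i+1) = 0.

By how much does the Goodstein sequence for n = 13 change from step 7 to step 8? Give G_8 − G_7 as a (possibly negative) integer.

base 4: 13 = 3·4 + 1; at 5: 3·5 + 1 = 16; next = 15
base 5: 15 = 3·5; at 6: 3·6 = 18; next = 17
base 6: 17 = 2·6 + 5; at 7: 2·7 + 5 = 19; next = 18
base 7: 18 = 2·7 + 4; at 8: 2·8 + 4 = 20; next = 19
base 8: 19 = 2·8 + 3; at 9: 2·9 + 3 = 21; next = 20
base 9: 20 = 2·9 + 2; at 10: 2·10 + 2 = 22; next = 21
base 10: 21 = 2·10 + 1; at 11: 2·11 + 1 = 23; next = 22
base 11: 22 = 2·11; at 12: 2·12 = 24; next = 23

1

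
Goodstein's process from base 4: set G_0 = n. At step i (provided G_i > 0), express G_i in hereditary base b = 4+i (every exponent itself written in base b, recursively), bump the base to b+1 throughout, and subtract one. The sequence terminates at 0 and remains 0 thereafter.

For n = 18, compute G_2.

36

G_0=18  [base 4] 4^2 + 2  →[4↦5]→  5^2 + 2 = 27  −1 ⇒ G_1=26
G_1=26  [base 5] 5^2 + 1  →[5↦6]→  6^2 + 1 = 37  −1 ⇒ G_2=36
G_2=36  [base 6] 6^2  →[6↦7]→  7^2 = 49  −1 ⇒ G_3=48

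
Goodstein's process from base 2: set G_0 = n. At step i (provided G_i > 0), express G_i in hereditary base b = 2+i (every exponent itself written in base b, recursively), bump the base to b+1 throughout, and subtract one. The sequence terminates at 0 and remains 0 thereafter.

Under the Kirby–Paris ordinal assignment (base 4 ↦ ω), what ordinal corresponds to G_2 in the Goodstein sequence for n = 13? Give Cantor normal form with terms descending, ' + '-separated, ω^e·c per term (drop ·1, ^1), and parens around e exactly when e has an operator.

G_0 = 13. HB_2(13) = 2^(2 + 1) + 2^2 + 1. Bump = 109. G_1 = 108.
G_1 = 108. HB_3(108) = 3^(3 + 1) + 3^3. Bump = 1280. G_2 = 1279.
G_2 = 1279. HB_4(1279) = 4^(4 + 1) + 3·4^3 + 3·4^2 + 3·4 + 3. Bump = 16093. G_3 = 16092.

ω^(ω + 1) + ω^3·3 + ω^2·3 + ω·3 + 3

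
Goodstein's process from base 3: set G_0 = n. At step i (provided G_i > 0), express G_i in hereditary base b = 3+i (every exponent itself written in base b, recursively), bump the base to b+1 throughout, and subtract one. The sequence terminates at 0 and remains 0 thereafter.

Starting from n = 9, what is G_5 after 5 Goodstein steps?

23

G_0 = 9. HB_3(9) = 3^2. Bump = 16. G_1 = 15.
G_1 = 15. HB_4(15) = 3·4 + 3. Bump = 18. G_2 = 17.
G_2 = 17. HB_5(17) = 3·5 + 2. Bump = 20. G_3 = 19.
G_3 = 19. HB_6(19) = 3·6 + 1. Bump = 22. G_4 = 21.
G_4 = 21. HB_7(21) = 3·7. Bump = 24. G_5 = 23.
G_5 = 23. HB_8(23) = 2·8 + 7. Bump = 25. G_6 = 24.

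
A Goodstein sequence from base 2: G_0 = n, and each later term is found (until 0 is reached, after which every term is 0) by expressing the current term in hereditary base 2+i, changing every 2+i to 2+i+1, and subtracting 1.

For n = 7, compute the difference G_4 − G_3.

43530

G_0=7  [base 2] 2^2 + 2 + 1  →[2↦3]→  3^3 + 3 + 1 = 31  −1 ⇒ G_1=30
G_1=30  [base 3] 3^3 + 3  →[3↦4]→  4^4 + 4 = 260  −1 ⇒ G_2=259
G_2=259  [base 4] 4^4 + 3  →[4↦5]→  5^5 + 3 = 3128  −1 ⇒ G_3=3127
G_3=3127  [base 5] 5^5 + 2  →[5↦6]→  6^6 + 2 = 46658  −1 ⇒ G_4=46657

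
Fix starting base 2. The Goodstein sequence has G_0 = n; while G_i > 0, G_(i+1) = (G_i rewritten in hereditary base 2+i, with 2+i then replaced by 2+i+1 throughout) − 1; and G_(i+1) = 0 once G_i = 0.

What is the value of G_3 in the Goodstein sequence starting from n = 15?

step 0: 15 = 2^(2 + 1) + 2^2 + 2 + 1; sub 3 for 2: 3^(3 + 1) + 3^3 + 3 + 1; = 112; G_1 = 112−1 = 111
step 1: 111 = 3^(3 + 1) + 3^3 + 3; sub 4 for 3: 4^(4 + 1) + 4^4 + 4; = 1284; G_2 = 1284−1 = 1283
step 2: 1283 = 4^(4 + 1) + 4^4 + 3; sub 5 for 4: 5^(5 + 1) + 5^5 + 3; = 18753; G_3 = 18753−1 = 18752
step 3: 18752 = 5^(5 + 1) + 5^5 + 2; sub 6 for 5: 6^(6 + 1) + 6^6 + 2; = 326594; G_4 = 326594−1 = 326593

18752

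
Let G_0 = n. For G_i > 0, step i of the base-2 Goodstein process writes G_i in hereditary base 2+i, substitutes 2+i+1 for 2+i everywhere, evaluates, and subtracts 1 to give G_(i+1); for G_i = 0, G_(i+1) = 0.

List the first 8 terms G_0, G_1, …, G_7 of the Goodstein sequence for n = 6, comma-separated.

i=0: 6 = 2^2 + 2 (b=2); 2→3: 3^3 + 3 = 30; 30−1 = 29
i=1: 29 = 3^3 + 2 (b=3); 3→4: 4^4 + 2 = 258; 258−1 = 257
i=2: 257 = 4^4 + 1 (b=4); 4→5: 5^5 + 1 = 3126; 3126−1 = 3125
i=3: 3125 = 5^5 (b=5); 5→6: 6^6 = 46656; 46656−1 = 46655
i=4: 46655 = 5·6^5 + 5·6^4 + 5·6^3 + 5·6^2 + 5·6 + 5 (b=6); 6→7: 5·7^5 + 5·7^4 + 5·7^3 + 5·7^2 + 5·7 + 5 = 98040; 98040−1 = 98039
i=5: 98039 = 5·7^5 + 5·7^4 + 5·7^3 + 5·7^2 + 5·7 + 4 (b=7); 7→8: 5·8^5 + 5·8^4 + 5·8^3 + 5·8^2 + 5·8 + 4 = 187244; 187244−1 = 187243
i=6: 187243 = 5·8^5 + 5·8^4 + 5·8^3 + 5·8^2 + 5·8 + 3 (b=8); 8→9: 5·9^5 + 5·9^4 + 5·9^3 + 5·9^2 + 5·9 + 3 = 332148; 332148−1 = 332147

6, 29, 257, 3125, 46655, 98039, 187243, 332147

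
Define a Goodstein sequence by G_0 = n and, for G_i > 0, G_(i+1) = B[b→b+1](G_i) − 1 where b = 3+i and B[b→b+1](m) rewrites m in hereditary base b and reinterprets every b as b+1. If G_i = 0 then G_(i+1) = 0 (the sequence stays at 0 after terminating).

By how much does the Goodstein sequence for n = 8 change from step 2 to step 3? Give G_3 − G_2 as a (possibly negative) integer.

1

base 3: 8 = 2·3 + 2; at 4: 2·4 + 2 = 10; next = 9
base 4: 9 = 2·4 + 1; at 5: 2·5 + 1 = 11; next = 10
base 5: 10 = 2·5; at 6: 2·6 = 12; next = 11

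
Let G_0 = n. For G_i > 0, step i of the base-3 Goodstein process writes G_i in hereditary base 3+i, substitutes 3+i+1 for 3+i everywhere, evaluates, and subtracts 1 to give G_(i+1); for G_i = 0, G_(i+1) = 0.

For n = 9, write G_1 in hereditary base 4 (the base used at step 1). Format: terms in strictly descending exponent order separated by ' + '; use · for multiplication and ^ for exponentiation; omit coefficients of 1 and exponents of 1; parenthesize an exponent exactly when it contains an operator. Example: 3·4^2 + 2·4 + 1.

3·4 + 3

(0) 9|_3 = 3^2 ↦ 4^2|_4 = 16 ⇒ 15
(1) 15|_4 = 3·4 + 3 ↦ 3·5 + 3|_5 = 18 ⇒ 17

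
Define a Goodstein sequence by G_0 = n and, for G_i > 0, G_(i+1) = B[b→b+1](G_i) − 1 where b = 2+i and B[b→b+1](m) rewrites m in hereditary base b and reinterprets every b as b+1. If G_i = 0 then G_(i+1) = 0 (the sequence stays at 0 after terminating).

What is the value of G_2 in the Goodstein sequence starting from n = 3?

3

G_0=3  [base 2] 2 + 1  →[2↦3]→  3 + 1 = 4  −1 ⇒ G_1=3
G_1=3  [base 3] 3  →[3↦4]→  4 = 4  −1 ⇒ G_2=3
G_2=3  [base 4] 3  →[4↦5]→  3 = 3  −1 ⇒ G_3=2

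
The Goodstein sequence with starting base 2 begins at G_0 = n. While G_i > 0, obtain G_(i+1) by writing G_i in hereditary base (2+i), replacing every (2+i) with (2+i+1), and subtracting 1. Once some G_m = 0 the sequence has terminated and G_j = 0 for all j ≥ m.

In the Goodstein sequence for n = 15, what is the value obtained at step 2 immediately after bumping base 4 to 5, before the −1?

18753

step 0: 15 = 2^(2 + 1) + 2^2 + 2 + 1; sub 3 for 2: 3^(3 + 1) + 3^3 + 3 + 1; = 112; G_1 = 112−1 = 111
step 1: 111 = 3^(3 + 1) + 3^3 + 3; sub 4 for 3: 4^(4 + 1) + 4^4 + 4; = 1284; G_2 = 1284−1 = 1283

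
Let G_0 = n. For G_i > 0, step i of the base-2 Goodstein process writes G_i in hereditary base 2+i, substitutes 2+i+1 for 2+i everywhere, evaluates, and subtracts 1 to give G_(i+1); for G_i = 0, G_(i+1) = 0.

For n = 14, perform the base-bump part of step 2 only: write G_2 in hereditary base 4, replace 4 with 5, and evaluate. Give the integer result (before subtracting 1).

14 —HB2→ 2^(2 + 1) + 2^2 + 2 —bump→ 3^(3 + 1) + 3^3 + 3 = 111 —(−1)→ 110
110 —HB3→ 3^(3 + 1) + 3^3 + 2 —bump→ 4^(4 + 1) + 4^4 + 2 = 1282 —(−1)→ 1281
1281 —HB4→ 4^(4 + 1) + 4^4 + 1 —bump→ 5^(5 + 1) + 5^5 + 1 = 18751 —(−1)→ 18750

18751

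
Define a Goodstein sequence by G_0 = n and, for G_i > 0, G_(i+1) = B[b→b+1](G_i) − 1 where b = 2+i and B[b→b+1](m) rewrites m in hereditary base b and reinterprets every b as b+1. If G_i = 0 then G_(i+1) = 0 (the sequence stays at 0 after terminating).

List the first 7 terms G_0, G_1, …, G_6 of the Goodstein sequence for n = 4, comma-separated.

4, 26, 41, 60, 83, 109, 139

G_0=4  [base 2] 2^2  →[2↦3]→  3^3 = 27  −1 ⇒ G_1=26
G_1=26  [base 3] 2·3^2 + 2·3 + 2  →[3↦4]→  2·4^2 + 2·4 + 2 = 42  −1 ⇒ G_2=41
G_2=41  [base 4] 2·4^2 + 2·4 + 1  →[4↦5]→  2·5^2 + 2·5 + 1 = 61  −1 ⇒ G_3=60
G_3=60  [base 5] 2·5^2 + 2·5  →[5↦6]→  2·6^2 + 2·6 = 84  −1 ⇒ G_4=83
G_4=83  [base 6] 2·6^2 + 6 + 5  →[6↦7]→  2·7^2 + 7 + 5 = 110  −1 ⇒ G_5=109
G_5=109  [base 7] 2·7^2 + 7 + 4  →[7↦8]→  2·8^2 + 8 + 4 = 140  −1 ⇒ G_6=139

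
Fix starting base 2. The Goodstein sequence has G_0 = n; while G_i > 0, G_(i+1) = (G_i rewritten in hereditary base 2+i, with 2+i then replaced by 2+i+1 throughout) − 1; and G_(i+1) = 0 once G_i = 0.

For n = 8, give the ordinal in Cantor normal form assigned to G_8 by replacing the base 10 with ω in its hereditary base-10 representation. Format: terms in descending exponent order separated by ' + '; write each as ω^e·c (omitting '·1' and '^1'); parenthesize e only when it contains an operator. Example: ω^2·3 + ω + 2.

[0] 8 ≡ 2^(2 + 1) (base 2). Lift 3: 81. −1: 80.
[1] 80 ≡ 2·3^3 + 2·3^2 + 2·3 + 2 (base 3). Lift 4: 554. −1: 553.
[2] 553 ≡ 2·4^4 + 2·4^2 + 2·4 + 1 (base 4). Lift 5: 6311. −1: 6310.
[3] 6310 ≡ 2·5^5 + 2·5^2 + 2·5 (base 5). Lift 6: 93396. −1: 93395.
[4] 93395 ≡ 2·6^6 + 2·6^2 + 6 + 5 (base 6). Lift 7: 1647196. −1: 1647195.
[5] 1647195 ≡ 2·7^7 + 2·7^2 + 7 + 4 (base 7). Lift 8: 33554572. −1: 33554571.
[6] 33554571 ≡ 2·8^8 + 2·8^2 + 8 + 3 (base 8). Lift 9: 774841152. −1: 774841151.
[7] 774841151 ≡ 2·9^9 + 2·9^2 + 9 + 2 (base 9). Lift 10: 20000000212. −1: 20000000211.

ω^ω·2 + ω^2·2 + ω + 1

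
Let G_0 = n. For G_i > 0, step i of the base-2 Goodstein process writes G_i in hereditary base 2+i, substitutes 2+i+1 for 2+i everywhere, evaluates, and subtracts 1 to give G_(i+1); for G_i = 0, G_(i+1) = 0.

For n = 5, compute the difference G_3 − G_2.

G_0=5  [base 2] 2^2 + 1  →[2↦3]→  3^3 + 1 = 28  −1 ⇒ G_1=27
G_1=27  [base 3] 3^3  →[3↦4]→  4^4 = 256  −1 ⇒ G_2=255
G_2=255  [base 4] 3·4^3 + 3·4^2 + 3·4 + 3  →[4↦5]→  3·5^3 + 3·5^2 + 3·5 + 3 = 468  −1 ⇒ G_3=467

212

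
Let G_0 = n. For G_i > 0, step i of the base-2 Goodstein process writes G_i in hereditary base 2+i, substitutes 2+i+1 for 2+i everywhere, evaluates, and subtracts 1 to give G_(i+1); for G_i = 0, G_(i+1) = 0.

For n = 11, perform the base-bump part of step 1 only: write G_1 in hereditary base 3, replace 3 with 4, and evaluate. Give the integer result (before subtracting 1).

1028

step 0: 11 = 2^(2 + 1) + 2 + 1; sub 3 for 2: 3^(3 + 1) + 3 + 1; = 85; G_1 = 85−1 = 84
step 1: 84 = 3^(3 + 1) + 3; sub 4 for 3: 4^(4 + 1) + 4; = 1028; G_2 = 1028−1 = 1027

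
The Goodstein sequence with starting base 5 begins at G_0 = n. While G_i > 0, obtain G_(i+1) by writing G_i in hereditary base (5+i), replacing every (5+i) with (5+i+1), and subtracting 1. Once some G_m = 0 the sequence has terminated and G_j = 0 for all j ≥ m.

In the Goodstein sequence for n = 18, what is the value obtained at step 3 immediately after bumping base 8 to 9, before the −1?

base 5: 18 = 3·5 + 3; at 6: 3·6 + 3 = 21; next = 20
base 6: 20 = 3·6 + 2; at 7: 3·7 + 2 = 23; next = 22
base 7: 22 = 3·7 + 1; at 8: 3·8 + 1 = 25; next = 24
base 8: 24 = 3·8; at 9: 3·9 = 27; next = 26

27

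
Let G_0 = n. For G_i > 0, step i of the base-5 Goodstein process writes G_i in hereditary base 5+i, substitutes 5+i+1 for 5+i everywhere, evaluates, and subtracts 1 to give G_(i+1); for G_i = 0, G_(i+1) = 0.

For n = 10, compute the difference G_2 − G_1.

[0] 10 ≡ 2·5 (base 5). Lift 6: 12. −1: 11.
[1] 11 ≡ 6 + 5 (base 6). Lift 7: 12. −1: 11.

0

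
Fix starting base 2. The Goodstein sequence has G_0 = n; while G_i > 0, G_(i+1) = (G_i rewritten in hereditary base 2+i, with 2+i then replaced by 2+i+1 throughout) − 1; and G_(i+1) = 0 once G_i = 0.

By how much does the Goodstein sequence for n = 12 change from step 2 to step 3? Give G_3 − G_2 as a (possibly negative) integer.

14620

G_0 = 12. HB_2(12) = 2^(2 + 1) + 2^2. Bump = 108. G_1 = 107.
G_1 = 107. HB_3(107) = 3^(3 + 1) + 2·3^2 + 2·3 + 2. Bump = 1066. G_2 = 1065.
G_2 = 1065. HB_4(1065) = 4^(4 + 1) + 2·4^2 + 2·4 + 1. Bump = 15686. G_3 = 15685.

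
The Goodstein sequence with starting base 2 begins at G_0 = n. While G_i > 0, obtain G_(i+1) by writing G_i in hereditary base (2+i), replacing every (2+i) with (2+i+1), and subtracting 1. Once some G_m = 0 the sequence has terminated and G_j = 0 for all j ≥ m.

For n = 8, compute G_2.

553

G_0 = 8. HB_2(8) = 2^(2 + 1). Bump = 81. G_1 = 80.
G_1 = 80. HB_3(80) = 2·3^3 + 2·3^2 + 2·3 + 2. Bump = 554. G_2 = 553.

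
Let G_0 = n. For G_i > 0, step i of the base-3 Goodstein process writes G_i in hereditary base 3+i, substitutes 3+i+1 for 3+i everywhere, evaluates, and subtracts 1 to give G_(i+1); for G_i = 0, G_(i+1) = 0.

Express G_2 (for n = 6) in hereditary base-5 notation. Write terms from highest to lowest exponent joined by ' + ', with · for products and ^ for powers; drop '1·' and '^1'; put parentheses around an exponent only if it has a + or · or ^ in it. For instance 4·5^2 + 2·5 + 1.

5 + 2

6 —HB3→ 2·3 —bump→ 2·4 = 8 —(−1)→ 7
7 —HB4→ 4 + 3 —bump→ 5 + 3 = 8 —(−1)→ 7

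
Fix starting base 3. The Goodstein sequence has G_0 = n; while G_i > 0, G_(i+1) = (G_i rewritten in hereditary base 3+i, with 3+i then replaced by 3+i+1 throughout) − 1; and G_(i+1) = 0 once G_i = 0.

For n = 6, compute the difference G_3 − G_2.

G_0=6  [base 3] 2·3  →[3↦4]→  2·4 = 8  −1 ⇒ G_1=7
G_1=7  [base 4] 4 + 3  →[4↦5]→  5 + 3 = 8  −1 ⇒ G_2=7
G_2=7  [base 5] 5 + 2  →[5↦6]→  6 + 2 = 8  −1 ⇒ G_3=7

0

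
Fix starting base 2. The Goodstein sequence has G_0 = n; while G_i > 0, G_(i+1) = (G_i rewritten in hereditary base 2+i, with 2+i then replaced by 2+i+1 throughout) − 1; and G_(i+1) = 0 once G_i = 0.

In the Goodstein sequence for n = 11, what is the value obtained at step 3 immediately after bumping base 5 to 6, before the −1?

G_0=11  [base 2] 2^(2 + 1) + 2 + 1  →[2↦3]→  3^(3 + 1) + 3 + 1 = 85  −1 ⇒ G_1=84
G_1=84  [base 3] 3^(3 + 1) + 3  →[3↦4]→  4^(4 + 1) + 4 = 1028  −1 ⇒ G_2=1027
G_2=1027  [base 4] 4^(4 + 1) + 3  →[4↦5]→  5^(5 + 1) + 3 = 15628  −1 ⇒ G_3=15627
G_3=15627  [base 5] 5^(5 + 1) + 2  →[5↦6]→  6^(6 + 1) + 2 = 279938  −1 ⇒ G_4=279937

279938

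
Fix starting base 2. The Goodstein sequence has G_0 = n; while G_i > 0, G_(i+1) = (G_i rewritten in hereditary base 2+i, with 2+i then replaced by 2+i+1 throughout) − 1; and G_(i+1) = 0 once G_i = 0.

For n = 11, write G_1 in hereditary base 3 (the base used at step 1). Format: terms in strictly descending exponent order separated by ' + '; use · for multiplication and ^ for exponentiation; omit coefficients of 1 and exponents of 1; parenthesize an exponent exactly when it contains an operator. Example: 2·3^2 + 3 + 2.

3^(3 + 1) + 3

G_0 = 11. HB_2(11) = 2^(2 + 1) + 2 + 1. Bump = 85. G_1 = 84.
G_1 = 84. HB_3(84) = 3^(3 + 1) + 3. Bump = 1028. G_2 = 1027.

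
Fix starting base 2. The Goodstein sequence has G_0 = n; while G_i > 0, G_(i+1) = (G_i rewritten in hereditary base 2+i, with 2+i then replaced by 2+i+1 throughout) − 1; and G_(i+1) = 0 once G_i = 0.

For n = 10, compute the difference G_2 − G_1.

(0) 10|_2 = 2^(2 + 1) + 2 ↦ 3^(3 + 1) + 3|_3 = 84 ⇒ 83
(1) 83|_3 = 3^(3 + 1) + 2 ↦ 4^(4 + 1) + 2|_4 = 1026 ⇒ 1025

942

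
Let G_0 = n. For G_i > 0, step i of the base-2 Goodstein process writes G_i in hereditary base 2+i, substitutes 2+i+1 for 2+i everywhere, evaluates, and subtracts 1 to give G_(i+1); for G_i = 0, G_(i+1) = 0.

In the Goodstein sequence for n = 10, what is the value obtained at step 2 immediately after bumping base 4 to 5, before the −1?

i=0: 10 = 2^(2 + 1) + 2 (b=2); 2→3: 3^(3 + 1) + 3 = 84; 84−1 = 83
i=1: 83 = 3^(3 + 1) + 2 (b=3); 3→4: 4^(4 + 1) + 2 = 1026; 1026−1 = 1025
i=2: 1025 = 4^(4 + 1) + 1 (b=4); 4→5: 5^(5 + 1) + 1 = 15626; 15626−1 = 15625

15626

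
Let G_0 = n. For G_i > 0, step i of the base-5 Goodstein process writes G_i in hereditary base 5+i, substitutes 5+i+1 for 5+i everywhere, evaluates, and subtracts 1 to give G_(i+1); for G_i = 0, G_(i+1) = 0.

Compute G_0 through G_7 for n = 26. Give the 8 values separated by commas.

G_0=26  [base 5] 5^2 + 1  →[5↦6]→  6^2 + 1 = 37  −1 ⇒ G_1=36
G_1=36  [base 6] 6^2  →[6↦7]→  7^2 = 49  −1 ⇒ G_2=48
G_2=48  [base 7] 6·7 + 6  →[7↦8]→  6·8 + 6 = 54  −1 ⇒ G_3=53
G_3=53  [base 8] 6·8 + 5  →[8↦9]→  6·9 + 5 = 59  −1 ⇒ G_4=58
G_4=58  [base 9] 6·9 + 4  →[9↦10]→  6·10 + 4 = 64  −1 ⇒ G_5=63
G_5=63  [base 10] 6·10 + 3  →[10↦11]→  6·11 + 3 = 69  −1 ⇒ G_6=68
G_6=68  [base 11] 6·11 + 2  →[11↦12]→  6·12 + 2 = 74  −1 ⇒ G_7=73

26, 36, 48, 53, 58, 63, 68, 73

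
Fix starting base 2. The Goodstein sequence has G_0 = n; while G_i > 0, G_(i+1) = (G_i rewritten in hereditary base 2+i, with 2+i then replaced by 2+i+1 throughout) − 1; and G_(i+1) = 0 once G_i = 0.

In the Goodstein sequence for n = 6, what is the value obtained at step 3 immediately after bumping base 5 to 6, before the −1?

step 0: 6 = 2^2 + 2; sub 3 for 2: 3^3 + 3; = 30; G_1 = 30−1 = 29
step 1: 29 = 3^3 + 2; sub 4 for 3: 4^4 + 2; = 258; G_2 = 258−1 = 257
step 2: 257 = 4^4 + 1; sub 5 for 4: 5^5 + 1; = 3126; G_3 = 3126−1 = 3125
step 3: 3125 = 5^5; sub 6 for 5: 6^6; = 46656; G_4 = 46656−1 = 46655

46656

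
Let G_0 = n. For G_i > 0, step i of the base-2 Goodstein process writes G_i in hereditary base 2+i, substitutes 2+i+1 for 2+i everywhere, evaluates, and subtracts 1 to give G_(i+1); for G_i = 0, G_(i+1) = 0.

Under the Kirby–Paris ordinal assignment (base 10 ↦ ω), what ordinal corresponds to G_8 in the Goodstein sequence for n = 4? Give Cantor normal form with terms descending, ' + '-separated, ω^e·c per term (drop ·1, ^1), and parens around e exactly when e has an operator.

ω^2·2 + ω + 1

[0] 4 ≡ 2^2 (base 2). Lift 3: 27. −1: 26.
[1] 26 ≡ 2·3^2 + 2·3 + 2 (base 3). Lift 4: 42. −1: 41.
[2] 41 ≡ 2·4^2 + 2·4 + 1 (base 4). Lift 5: 61. −1: 60.
[3] 60 ≡ 2·5^2 + 2·5 (base 5). Lift 6: 84. −1: 83.
[4] 83 ≡ 2·6^2 + 6 + 5 (base 6). Lift 7: 110. −1: 109.
[5] 109 ≡ 2·7^2 + 7 + 4 (base 7). Lift 8: 140. −1: 139.
[6] 139 ≡ 2·8^2 + 8 + 3 (base 8). Lift 9: 174. −1: 173.
[7] 173 ≡ 2·9^2 + 9 + 2 (base 9). Lift 10: 212. −1: 211.
[8] 211 ≡ 2·10^2 + 10 + 1 (base 10). Lift 11: 254. −1: 253.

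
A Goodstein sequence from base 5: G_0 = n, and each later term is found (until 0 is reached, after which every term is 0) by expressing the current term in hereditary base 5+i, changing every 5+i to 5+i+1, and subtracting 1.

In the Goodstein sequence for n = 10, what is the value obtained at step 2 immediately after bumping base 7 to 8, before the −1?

G_0=10  [base 5] 2·5  →[5↦6]→  2·6 = 12  −1 ⇒ G_1=11
G_1=11  [base 6] 6 + 5  →[6↦7]→  7 + 5 = 12  −1 ⇒ G_2=11
G_2=11  [base 7] 7 + 4  →[7↦8]→  8 + 4 = 12  −1 ⇒ G_3=11

12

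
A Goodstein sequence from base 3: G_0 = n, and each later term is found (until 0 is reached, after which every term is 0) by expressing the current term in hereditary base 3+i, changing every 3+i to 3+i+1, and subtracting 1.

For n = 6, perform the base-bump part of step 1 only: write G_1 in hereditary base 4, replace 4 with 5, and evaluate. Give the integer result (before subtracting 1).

[0] 6 ≡ 2·3 (base 3). Lift 4: 8. −1: 7.
[1] 7 ≡ 4 + 3 (base 4). Lift 5: 8. −1: 7.

8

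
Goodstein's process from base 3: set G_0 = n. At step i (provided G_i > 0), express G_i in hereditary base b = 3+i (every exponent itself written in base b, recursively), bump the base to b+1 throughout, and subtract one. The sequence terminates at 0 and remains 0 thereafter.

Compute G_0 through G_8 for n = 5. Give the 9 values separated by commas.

(0) 5|_3 = 3 + 2 ↦ 4 + 2|_4 = 6 ⇒ 5
(1) 5|_4 = 4 + 1 ↦ 5 + 1|_5 = 6 ⇒ 5
(2) 5|_5 = 5 ↦ 6|_6 = 6 ⇒ 5
(3) 5|_6 = 5 ↦ 5|_7 = 5 ⇒ 4
(4) 4|_7 = 4 ↦ 4|_8 = 4 ⇒ 3
(5) 3|_8 = 3 ↦ 3|_9 = 3 ⇒ 2
(6) 2|_9 = 2 ↦ 2|_10 = 2 ⇒ 1
(7) 1|_10 = 1 ↦ 1|_11 = 1 ⇒ 0

5, 5, 5, 5, 4, 3, 2, 1, 0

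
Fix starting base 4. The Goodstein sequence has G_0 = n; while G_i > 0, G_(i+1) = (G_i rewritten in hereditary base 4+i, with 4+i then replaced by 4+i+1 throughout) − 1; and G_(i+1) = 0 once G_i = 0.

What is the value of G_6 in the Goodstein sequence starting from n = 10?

13

(0) 10|_4 = 2·4 + 2 ↦ 2·5 + 2|_5 = 12 ⇒ 11
(1) 11|_5 = 2·5 + 1 ↦ 2·6 + 1|_6 = 13 ⇒ 12
(2) 12|_6 = 2·6 ↦ 2·7|_7 = 14 ⇒ 13
(3) 13|_7 = 7 + 6 ↦ 8 + 6|_8 = 14 ⇒ 13
(4) 13|_8 = 8 + 5 ↦ 9 + 5|_9 = 14 ⇒ 13
(5) 13|_9 = 9 + 4 ↦ 10 + 4|_10 = 14 ⇒ 13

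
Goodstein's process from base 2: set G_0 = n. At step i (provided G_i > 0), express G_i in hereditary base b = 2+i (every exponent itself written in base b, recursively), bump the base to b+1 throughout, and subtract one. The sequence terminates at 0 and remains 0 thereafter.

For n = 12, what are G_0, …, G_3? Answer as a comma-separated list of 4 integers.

G_0 = 12. HB_2(12) = 2^(2 + 1) + 2^2. Bump = 108. G_1 = 107.
G_1 = 107. HB_3(107) = 3^(3 + 1) + 2·3^2 + 2·3 + 2. Bump = 1066. G_2 = 1065.
G_2 = 1065. HB_4(1065) = 4^(4 + 1) + 2·4^2 + 2·4 + 1. Bump = 15686. G_3 = 15685.

12, 107, 1065, 15685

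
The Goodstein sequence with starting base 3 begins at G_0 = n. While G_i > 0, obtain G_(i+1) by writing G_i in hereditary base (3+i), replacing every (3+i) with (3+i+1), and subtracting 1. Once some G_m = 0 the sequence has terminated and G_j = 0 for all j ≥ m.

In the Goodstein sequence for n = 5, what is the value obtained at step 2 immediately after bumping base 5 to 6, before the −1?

6

G_0 = 5. HB_3(5) = 3 + 2. Bump = 6. G_1 = 5.
G_1 = 5. HB_4(5) = 4 + 1. Bump = 6. G_2 = 5.
G_2 = 5. HB_5(5) = 5. Bump = 6. G_3 = 5.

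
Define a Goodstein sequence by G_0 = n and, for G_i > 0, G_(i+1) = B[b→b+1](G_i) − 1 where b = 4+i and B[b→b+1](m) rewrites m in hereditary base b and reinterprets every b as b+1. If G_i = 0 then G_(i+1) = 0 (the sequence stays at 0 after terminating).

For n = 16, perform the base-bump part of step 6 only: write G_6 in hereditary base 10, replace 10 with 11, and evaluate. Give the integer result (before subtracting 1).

i=0: 16 = 4^2 (b=4); 4→5: 5^2 = 25; 25−1 = 24
i=1: 24 = 4·5 + 4 (b=5); 5→6: 4·6 + 4 = 28; 28−1 = 27
i=2: 27 = 4·6 + 3 (b=6); 6→7: 4·7 + 3 = 31; 31−1 = 30
i=3: 30 = 4·7 + 2 (b=7); 7→8: 4·8 + 2 = 34; 34−1 = 33
i=4: 33 = 4·8 + 1 (b=8); 8→9: 4·9 + 1 = 37; 37−1 = 36
i=5: 36 = 4·9 (b=9); 9→10: 4·10 = 40; 40−1 = 39
i=6: 39 = 3·10 + 9 (b=10); 10→11: 3·11 + 9 = 42; 42−1 = 41

42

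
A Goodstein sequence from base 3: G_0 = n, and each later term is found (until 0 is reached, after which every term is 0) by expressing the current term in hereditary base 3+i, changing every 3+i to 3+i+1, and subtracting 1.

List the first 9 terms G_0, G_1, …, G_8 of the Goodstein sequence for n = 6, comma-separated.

step 0: 6 = 2·3; sub 4 for 3: 2·4; = 8; G_1 = 8−1 = 7
step 1: 7 = 4 + 3; sub 5 for 4: 5 + 3; = 8; G_2 = 8−1 = 7
step 2: 7 = 5 + 2; sub 6 for 5: 6 + 2; = 8; G_3 = 8−1 = 7
step 3: 7 = 6 + 1; sub 7 for 6: 7 + 1; = 8; G_4 = 8−1 = 7
step 4: 7 = 7; sub 8 for 7: 8; = 8; G_5 = 8−1 = 7
step 5: 7 = 7; sub 9 for 8: 7; = 7; G_6 = 7−1 = 6
step 6: 6 = 6; sub 10 for 9: 6; = 6; G_7 = 6−1 = 5
step 7: 5 = 5; sub 11 for 10: 5; = 5; G_8 = 5−1 = 4

6, 7, 7, 7, 7, 7, 6, 5, 4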